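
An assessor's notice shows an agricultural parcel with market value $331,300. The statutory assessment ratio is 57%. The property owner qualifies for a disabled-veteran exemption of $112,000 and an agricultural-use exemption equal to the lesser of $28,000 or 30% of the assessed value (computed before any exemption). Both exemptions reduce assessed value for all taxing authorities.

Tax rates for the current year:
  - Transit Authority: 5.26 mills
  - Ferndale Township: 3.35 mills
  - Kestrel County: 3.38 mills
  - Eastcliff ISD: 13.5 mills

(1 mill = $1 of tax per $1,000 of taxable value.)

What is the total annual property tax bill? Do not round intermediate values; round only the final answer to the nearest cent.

Assessed value = $331,300 × 0.57 = $188,841
Agricultural-use exemption = min($28,000, 30% × $188,841) = min($28,000, $56,652.3) = $28,000 (dollar cap binds)
Taxable value = $188,841 − $112,000 − $28,000 = $48,841
Transit Authority: $48,841 × 0.00526 = $256.90366
Ferndale Township: $48,841 × 0.00335 = $163.61735
Kestrel County: $48,841 × 0.00338 = $165.08258
Eastcliff ISD: $48,841 × 0.0135 = $659.3535
Total = $1,244.95709

$1,244.96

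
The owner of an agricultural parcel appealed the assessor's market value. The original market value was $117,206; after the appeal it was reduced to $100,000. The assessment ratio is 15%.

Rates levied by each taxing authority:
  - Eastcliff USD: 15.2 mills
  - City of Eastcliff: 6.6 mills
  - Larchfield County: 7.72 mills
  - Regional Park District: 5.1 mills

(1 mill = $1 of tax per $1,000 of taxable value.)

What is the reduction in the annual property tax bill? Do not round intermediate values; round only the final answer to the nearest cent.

Old assessed value = $117,206 × 0.15 = $17,580.9
New assessed value = $100,000 × 0.15 = $15,000
Combined rate = 0.0152 + 0.0066 + 0.00772 + 0.0051 = 0.03462
Old tax = $17,580.9 × 0.03462 = $608.650758
New tax = $15,000 × 0.03462 = $519.3
Reduction = $608.650758 − $519.3 = $89.350758

$89.35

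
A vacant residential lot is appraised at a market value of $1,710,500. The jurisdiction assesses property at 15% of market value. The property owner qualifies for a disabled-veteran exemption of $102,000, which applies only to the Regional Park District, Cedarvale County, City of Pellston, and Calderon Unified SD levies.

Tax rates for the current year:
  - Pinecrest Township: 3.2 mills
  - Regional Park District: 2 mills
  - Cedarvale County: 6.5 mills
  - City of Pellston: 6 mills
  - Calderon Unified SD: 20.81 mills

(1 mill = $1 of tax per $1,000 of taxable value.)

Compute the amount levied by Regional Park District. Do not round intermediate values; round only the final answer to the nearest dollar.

$309

Assessed value = $1,710,500 × 0.15 = $256,575
Regional Park District taxable value = $256,575 − $102,000 = $154,575
Regional Park District levy = $154,575 × 0.002 = $309.15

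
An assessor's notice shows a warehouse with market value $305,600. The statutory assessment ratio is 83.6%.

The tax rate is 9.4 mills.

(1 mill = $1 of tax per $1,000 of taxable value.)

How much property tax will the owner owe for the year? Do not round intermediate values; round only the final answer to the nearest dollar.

$2,402

Assessed value = $305,600 × 0.836 = $255,481.6
Tax = $255,481.6 × 0.0094 = $2,401.52704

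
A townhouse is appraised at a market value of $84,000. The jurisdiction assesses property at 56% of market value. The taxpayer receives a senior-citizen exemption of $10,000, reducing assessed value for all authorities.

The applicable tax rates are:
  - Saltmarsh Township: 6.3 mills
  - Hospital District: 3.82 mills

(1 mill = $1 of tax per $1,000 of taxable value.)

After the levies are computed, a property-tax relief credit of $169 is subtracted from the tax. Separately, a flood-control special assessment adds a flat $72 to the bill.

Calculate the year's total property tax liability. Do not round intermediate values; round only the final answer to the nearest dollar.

$278

Assessed value = $84,000 × 0.56 = $47,040
Taxable value = $47,040 − $10,000 = $37,040
Saltmarsh Township: $37,040 × 0.0063 = $233.352
Hospital District: $37,040 × 0.00382 = $141.4928
Levies subtotal = $374.8448
After credit = $374.8448 − $169 = $205.8448
Total = $205.8448 + $72 = $277.8448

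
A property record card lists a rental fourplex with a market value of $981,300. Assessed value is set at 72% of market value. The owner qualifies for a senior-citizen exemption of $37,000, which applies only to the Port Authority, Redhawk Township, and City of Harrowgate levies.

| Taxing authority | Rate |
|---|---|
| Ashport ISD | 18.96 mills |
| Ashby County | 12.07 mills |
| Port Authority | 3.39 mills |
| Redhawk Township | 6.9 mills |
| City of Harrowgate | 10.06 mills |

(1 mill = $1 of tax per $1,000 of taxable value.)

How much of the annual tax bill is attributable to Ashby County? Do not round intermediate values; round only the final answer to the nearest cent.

Assessed value = $981,300 × 0.72 = $706,536
Ashby County taxable value = $706,536 (exemption does not apply)
Ashby County levy = $706,536 × 0.01207 = $8,527.88952

$8,527.89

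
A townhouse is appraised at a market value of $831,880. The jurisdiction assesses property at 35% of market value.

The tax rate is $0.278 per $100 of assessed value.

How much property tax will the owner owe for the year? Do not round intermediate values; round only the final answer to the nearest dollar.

Assessed value = $831,880 × 0.35 = $291,158
Tax = $291,158 × 0.00278 = $809.41924

$809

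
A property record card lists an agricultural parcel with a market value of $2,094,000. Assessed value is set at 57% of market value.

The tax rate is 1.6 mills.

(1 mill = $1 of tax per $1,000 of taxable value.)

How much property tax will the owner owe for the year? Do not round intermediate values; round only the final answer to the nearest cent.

Assessed value = $2,094,000 × 0.57 = $1,193,580
Tax = $1,193,580 × 0.0016 = $1,909.728

$1,909.73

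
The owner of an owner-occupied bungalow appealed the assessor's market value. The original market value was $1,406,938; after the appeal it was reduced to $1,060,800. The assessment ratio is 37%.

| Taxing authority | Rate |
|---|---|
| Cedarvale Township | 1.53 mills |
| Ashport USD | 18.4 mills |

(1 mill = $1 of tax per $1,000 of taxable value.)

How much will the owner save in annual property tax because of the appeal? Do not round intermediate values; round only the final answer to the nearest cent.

$2,552.46

Old assessed value = $1,406,938 × 0.37 = $520,567.06
New assessed value = $1,060,800 × 0.37 = $392,496
Combined rate = 0.00153 + 0.0184 = 0.01993
Old tax = $520,567.06 × 0.01993 = $10,374.9015058
New tax = $392,496 × 0.01993 = $7,822.44528
Reduction = $10,374.9015058 − $7,822.44528 = $2,552.4562258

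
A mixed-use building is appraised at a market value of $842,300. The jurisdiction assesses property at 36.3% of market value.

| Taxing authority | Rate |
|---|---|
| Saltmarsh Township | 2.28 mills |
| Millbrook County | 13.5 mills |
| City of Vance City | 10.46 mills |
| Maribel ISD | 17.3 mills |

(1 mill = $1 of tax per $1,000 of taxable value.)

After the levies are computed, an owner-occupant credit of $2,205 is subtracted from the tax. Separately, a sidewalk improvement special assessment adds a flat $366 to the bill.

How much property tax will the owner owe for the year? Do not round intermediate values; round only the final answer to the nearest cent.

Assessed value = $842,300 × 0.363 = $305,754.9
Saltmarsh Township: $305,754.9 × 0.00228 = $697.121172
Millbrook County: $305,754.9 × 0.0135 = $4,127.69115
City of Vance City: $305,754.9 × 0.01046 = $3,198.196254
Maribel ISD: $305,754.9 × 0.0173 = $5,289.55977
Levies subtotal = $13,312.568346
After credit = $13,312.568346 − $2,205 = $11,107.568346
Total = $11,107.568346 + $366 = $11,473.568346

$11,473.57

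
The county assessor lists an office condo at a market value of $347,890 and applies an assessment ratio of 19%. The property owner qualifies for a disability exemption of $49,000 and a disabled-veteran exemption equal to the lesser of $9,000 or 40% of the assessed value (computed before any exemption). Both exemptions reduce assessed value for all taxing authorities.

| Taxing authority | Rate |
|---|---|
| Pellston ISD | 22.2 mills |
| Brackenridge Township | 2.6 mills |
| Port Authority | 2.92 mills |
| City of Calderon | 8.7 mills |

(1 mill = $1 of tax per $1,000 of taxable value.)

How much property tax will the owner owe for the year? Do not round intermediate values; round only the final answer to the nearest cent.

Assessed value = $347,890 × 0.19 = $66,099.1
Disabled-veteran exemption = min($9,000, 40% × $66,099.1) = min($9,000, $26,439.64) = $9,000 (dollar cap binds)
Taxable value = $66,099.1 − $49,000 − $9,000 = $8,099.1
Pellston ISD: $8,099.1 × 0.0222 = $179.80002
Brackenridge Township: $8,099.1 × 0.0026 = $21.05766
Port Authority: $8,099.1 × 0.00292 = $23.649372
City of Calderon: $8,099.1 × 0.0087 = $70.46217
Total = $294.969222

$294.97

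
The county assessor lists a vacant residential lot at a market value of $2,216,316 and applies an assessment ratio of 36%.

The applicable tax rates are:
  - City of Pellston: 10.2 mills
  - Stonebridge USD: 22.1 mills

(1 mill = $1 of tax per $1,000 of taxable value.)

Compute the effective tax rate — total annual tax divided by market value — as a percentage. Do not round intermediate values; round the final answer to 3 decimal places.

Assessed value = $2,216,316 × 0.36 = $797,873.76
City of Pellston: $797,873.76 × 0.0102 = $8,138.312352
Stonebridge USD: $797,873.76 × 0.0221 = $17,633.010096
Total tax = $25,771.322448
Effective rate = $25,771.322448 ÷ $2,216,316 = 1.163% of market value

1.163%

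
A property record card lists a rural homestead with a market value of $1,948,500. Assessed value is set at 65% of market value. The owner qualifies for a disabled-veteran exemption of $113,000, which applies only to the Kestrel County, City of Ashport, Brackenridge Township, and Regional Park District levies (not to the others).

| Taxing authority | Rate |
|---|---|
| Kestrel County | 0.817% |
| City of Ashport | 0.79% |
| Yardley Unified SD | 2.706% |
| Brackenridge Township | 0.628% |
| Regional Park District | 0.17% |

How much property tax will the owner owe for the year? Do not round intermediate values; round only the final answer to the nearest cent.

Assessed value = $1,948,500 × 0.65 = $1,266,525
Kestrel County: ($1,266,525 − $113,000) × 0.00817 = $1,153,525 × 0.00817 = $9,424.29925
City of Ashport: ($1,266,525 − $113,000) × 0.0079 = $1,153,525 × 0.0079 = $9,112.8475
Yardley Unified SD: $1,266,525 × 0.02706 = $34,272.1665
Brackenridge Township: ($1,266,525 − $113,000) × 0.00628 = $1,153,525 × 0.00628 = $7,244.137
Regional Park District: ($1,266,525 − $113,000) × 0.0017 = $1,153,525 × 0.0017 = $1,960.9925
Total = $62,014.44275

$62,014.44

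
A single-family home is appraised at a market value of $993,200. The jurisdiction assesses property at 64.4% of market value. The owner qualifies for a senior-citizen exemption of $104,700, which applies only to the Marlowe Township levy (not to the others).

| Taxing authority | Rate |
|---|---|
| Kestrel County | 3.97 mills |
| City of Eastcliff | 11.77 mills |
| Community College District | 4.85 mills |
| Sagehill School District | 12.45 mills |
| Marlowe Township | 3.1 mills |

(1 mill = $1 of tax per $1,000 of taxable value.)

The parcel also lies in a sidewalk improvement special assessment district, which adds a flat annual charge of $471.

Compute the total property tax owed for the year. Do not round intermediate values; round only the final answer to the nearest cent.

$23,262.33

Assessed value = $993,200 × 0.644 = $639,620.8
Kestrel County: $639,620.8 × 0.00397 = $2,539.294576
City of Eastcliff: $639,620.8 × 0.01177 = $7,528.336816
Community College District: $639,620.8 × 0.00485 = $3,102.16088
Sagehill School District: $639,620.8 × 0.01245 = $7,963.27896
Marlowe Township: ($639,620.8 − $104,700) × 0.0031 = $534,920.8 × 0.0031 = $1,658.25448
Levies subtotal = $22,791.325712
Total = $22,791.325712 + $471 = $23,262.325712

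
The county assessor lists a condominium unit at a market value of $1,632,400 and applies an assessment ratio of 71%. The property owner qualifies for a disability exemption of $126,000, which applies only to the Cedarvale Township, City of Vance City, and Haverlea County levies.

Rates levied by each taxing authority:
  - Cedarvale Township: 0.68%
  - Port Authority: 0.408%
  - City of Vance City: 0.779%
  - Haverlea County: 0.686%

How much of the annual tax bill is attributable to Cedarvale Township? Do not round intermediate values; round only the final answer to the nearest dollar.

$7,024

Assessed value = $1,632,400 × 0.71 = $1,159,004
Cedarvale Township taxable value = $1,159,004 − $126,000 = $1,033,004
Cedarvale Township levy = $1,033,004 × 0.0068 = $7,024.4272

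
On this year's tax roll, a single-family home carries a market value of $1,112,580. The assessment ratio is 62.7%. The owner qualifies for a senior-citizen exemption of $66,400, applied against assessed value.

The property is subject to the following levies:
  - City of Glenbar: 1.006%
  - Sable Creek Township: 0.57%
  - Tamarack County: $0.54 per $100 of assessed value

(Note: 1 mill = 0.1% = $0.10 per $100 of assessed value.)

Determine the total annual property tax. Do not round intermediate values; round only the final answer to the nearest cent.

$13,355.93

Assessed value = $1,112,580 × 0.627 = $697,587.66
Taxable value = $697,587.66 − $66,400 = $631,187.66
City of Glenbar: $631,187.66 × 0.01006 = $6,349.7478596
Sable Creek Township: $631,187.66 × 0.0057 = $3,597.769662
Tamarack County: $631,187.66 × 0.0054 = $3,408.413364
Total = $13,355.9308856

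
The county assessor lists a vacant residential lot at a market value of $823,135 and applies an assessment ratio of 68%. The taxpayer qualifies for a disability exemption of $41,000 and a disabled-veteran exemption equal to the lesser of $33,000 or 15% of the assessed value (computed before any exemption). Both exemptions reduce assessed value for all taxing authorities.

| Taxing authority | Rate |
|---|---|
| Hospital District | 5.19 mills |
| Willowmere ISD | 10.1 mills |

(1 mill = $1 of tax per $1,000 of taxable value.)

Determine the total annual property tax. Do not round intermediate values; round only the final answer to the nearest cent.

Assessed value = $823,135 × 0.68 = $559,731.8
Disabled-veteran exemption = min($33,000, 15% × $559,731.8) = min($33,000, $83,959.77) = $33,000 (dollar cap binds)
Taxable value = $559,731.8 − $41,000 − $33,000 = $485,731.8
Hospital District: $485,731.8 × 0.00519 = $2,520.948042
Willowmere ISD: $485,731.8 × 0.0101 = $4,905.89118
Total = $7,426.839222

$7,426.84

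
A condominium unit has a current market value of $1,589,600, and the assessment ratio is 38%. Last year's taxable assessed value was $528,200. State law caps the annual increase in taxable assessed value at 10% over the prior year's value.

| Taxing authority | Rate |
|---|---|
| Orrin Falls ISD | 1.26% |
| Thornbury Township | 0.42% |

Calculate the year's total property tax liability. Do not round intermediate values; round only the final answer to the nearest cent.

Uncapped assessed value = $1,589,600 × 0.38 = $604,048
Cap limit = $528,200 × 1.1 = $581,020
Taxable assessed value = min($604,048, $581,020) = $581,020 (cap binds)
Orrin Falls ISD: $581,020 × 0.0126 = $7,320.852
Thornbury Township: $581,020 × 0.0042 = $2,440.284
Total = $9,761.136

$9,761.14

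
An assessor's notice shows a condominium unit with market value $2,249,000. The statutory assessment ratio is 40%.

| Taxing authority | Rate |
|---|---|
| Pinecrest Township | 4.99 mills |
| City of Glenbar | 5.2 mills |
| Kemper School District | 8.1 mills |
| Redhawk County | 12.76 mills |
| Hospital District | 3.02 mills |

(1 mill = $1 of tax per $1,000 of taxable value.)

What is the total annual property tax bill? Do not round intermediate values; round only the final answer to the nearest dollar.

Assessed value = $2,249,000 × 0.4 = $899,600
Pinecrest Township: $899,600 × 0.00499 = $4,489.004
City of Glenbar: $899,600 × 0.0052 = $4,677.92
Kemper School District: $899,600 × 0.0081 = $7,286.76
Redhawk County: $899,600 × 0.01276 = $11,478.896
Hospital District: $899,600 × 0.00302 = $2,716.792
Total = $4,489.004 + $4,677.92 + $7,286.76 + $11,478.896 + $2,716.792 = $30,649.372

$30,649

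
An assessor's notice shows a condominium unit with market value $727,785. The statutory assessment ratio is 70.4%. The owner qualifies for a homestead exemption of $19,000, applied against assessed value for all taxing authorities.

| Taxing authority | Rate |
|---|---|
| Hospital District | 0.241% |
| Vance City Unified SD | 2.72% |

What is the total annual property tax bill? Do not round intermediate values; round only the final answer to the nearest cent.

Assessed value = $727,785 × 0.704 = $512,360.64
Taxable value = $512,360.64 − $19,000 = $493,360.64
Hospital District: $493,360.64 × 0.00241 = $1,188.9991424
Vance City Unified SD: $493,360.64 × 0.0272 = $13,419.409408
Total = $1,188.9991424 + $13,419.409408 = $14,608.4085504

$14,608.41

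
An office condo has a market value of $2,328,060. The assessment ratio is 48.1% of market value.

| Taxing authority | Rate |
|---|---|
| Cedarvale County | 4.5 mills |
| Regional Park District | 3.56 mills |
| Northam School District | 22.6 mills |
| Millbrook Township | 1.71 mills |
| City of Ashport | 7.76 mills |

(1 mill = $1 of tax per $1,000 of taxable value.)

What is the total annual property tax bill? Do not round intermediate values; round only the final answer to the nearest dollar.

Assessed value = $2,328,060 × 0.481 = $1,119,796.86
Cedarvale County: $1,119,796.86 × 0.0045 = $5,039.08587
Regional Park District: $1,119,796.86 × 0.00356 = $3,986.4768216
Northam School District: $1,119,796.86 × 0.0226 = $25,307.409036
Millbrook Township: $1,119,796.86 × 0.00171 = $1,914.8526306
City of Ashport: $1,119,796.86 × 0.00776 = $8,689.6236336
Total = $5,039.08587 + $3,986.4768216 + $25,307.409036 + $1,914.8526306 + $8,689.6236336 = $44,937.4479918

$44,937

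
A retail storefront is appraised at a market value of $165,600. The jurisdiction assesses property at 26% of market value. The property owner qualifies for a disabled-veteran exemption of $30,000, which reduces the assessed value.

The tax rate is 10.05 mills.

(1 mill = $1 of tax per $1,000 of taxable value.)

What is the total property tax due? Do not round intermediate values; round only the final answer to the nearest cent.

Assessed value = $165,600 × 0.26 = $43,056
Taxable value = $43,056 − $30,000 = $13,056
Tax = $13,056 × 0.01005 = $131.2128

$131.21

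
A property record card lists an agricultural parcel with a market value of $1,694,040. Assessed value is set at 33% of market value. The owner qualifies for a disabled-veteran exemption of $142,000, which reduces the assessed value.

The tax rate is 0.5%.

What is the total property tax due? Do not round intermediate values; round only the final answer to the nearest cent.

Assessed value = $1,694,040 × 0.33 = $559,033.2
Taxable value = $559,033.2 − $142,000 = $417,033.2
Tax = $417,033.2 × 0.005 = $2,085.166

$2,085.17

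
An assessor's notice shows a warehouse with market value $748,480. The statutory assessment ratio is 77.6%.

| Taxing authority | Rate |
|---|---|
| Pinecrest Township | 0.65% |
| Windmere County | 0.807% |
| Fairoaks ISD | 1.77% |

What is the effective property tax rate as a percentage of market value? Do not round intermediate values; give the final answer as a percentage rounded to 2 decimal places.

2.50%

Assessed value = $748,480 × 0.776 = $580,820.48
Pinecrest Township: $580,820.48 × 0.0065 = $3,775.33312
Windmere County: $580,820.48 × 0.00807 = $4,687.2212736
Fairoaks ISD: $580,820.48 × 0.0177 = $10,280.522496
Total tax = $18,743.0768896
Effective rate = $18,743.0768896 ÷ $748,480 = 2.50% of market value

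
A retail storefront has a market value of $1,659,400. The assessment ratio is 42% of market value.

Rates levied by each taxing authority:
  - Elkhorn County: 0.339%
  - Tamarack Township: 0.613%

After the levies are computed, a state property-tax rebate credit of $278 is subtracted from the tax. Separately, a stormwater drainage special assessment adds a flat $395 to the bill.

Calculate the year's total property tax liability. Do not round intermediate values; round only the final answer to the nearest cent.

$6,751.94

Assessed value = $1,659,400 × 0.42 = $696,948
Elkhorn County: $696,948 × 0.00339 = $2,362.65372
Tamarack Township: $696,948 × 0.00613 = $4,272.29124
Levies subtotal = $6,634.94496
After credit = $6,634.94496 − $278 = $6,356.94496
Total = $6,356.94496 + $395 = $6,751.94496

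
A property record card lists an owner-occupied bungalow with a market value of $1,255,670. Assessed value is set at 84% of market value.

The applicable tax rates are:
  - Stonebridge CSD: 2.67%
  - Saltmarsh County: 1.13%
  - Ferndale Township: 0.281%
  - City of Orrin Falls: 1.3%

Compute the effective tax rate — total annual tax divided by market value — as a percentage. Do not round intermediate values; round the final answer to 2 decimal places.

Assessed value = $1,255,670 × 0.84 = $1,054,762.8
Stonebridge CSD: $1,054,762.8 × 0.0267 = $28,162.16676
Saltmarsh County: $1,054,762.8 × 0.0113 = $11,918.81964
Ferndale Township: $1,054,762.8 × 0.00281 = $2,963.883468
City of Orrin Falls: $1,054,762.8 × 0.013 = $13,711.9164
Total tax = $56,756.786268
Effective rate = $56,756.786268 ÷ $1,255,670 = 4.52% of market value

4.52%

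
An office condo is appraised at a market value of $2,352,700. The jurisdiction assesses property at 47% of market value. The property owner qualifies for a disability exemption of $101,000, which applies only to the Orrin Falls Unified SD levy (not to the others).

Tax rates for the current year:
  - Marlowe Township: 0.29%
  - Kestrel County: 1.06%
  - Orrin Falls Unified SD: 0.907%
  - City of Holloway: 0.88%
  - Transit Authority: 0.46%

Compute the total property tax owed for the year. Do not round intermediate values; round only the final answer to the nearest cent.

Assessed value = $2,352,700 × 0.47 = $1,105,769
Marlowe Township: $1,105,769 × 0.0029 = $3,206.7301
Kestrel County: $1,105,769 × 0.0106 = $11,721.1514
Orrin Falls Unified SD: ($1,105,769 − $101,000) × 0.00907 = $1,004,769 × 0.00907 = $9,113.25483
City of Holloway: $1,105,769 × 0.0088 = $9,730.7672
Transit Authority: $1,105,769 × 0.0046 = $5,086.5374
Total = $38,858.44093

$38,858.44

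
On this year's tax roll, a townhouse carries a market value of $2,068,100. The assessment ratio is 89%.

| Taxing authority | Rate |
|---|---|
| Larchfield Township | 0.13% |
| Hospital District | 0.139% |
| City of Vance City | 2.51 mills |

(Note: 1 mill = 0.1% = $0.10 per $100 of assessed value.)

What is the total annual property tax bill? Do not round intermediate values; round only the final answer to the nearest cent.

$9,571.17

Assessed value = $2,068,100 × 0.89 = $1,840,609
Larchfield Township: $1,840,609 × 0.0013 = $2,392.7917
Hospital District: $1,840,609 × 0.00139 = $2,558.44651
City of Vance City: $1,840,609 × 0.00251 = $4,619.92859
Total = $9,571.1668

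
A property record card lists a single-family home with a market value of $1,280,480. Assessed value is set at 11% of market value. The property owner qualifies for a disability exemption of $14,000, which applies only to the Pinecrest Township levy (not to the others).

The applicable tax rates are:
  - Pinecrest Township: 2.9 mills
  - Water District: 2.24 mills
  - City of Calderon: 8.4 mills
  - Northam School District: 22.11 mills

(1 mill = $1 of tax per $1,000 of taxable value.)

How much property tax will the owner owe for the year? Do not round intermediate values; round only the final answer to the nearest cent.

Assessed value = $1,280,480 × 0.11 = $140,852.8
Pinecrest Township: ($140,852.8 − $14,000) × 0.0029 = $126,852.8 × 0.0029 = $367.87312
Water District: $140,852.8 × 0.00224 = $315.510272
City of Calderon: $140,852.8 × 0.0084 = $1,183.16352
Northam School District: $140,852.8 × 0.02211 = $3,114.255408
Total = $4,980.80232

$4,980.80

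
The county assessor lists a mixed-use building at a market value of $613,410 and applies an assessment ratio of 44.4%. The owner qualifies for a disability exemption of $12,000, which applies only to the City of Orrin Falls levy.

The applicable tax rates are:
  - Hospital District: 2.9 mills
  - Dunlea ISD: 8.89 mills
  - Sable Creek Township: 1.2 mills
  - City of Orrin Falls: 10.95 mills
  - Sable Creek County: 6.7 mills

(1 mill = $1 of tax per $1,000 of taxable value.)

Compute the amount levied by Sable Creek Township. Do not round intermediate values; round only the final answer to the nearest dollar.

$327

Assessed value = $613,410 × 0.444 = $272,354.04
Sable Creek Township taxable value = $272,354.04 (exemption does not apply)
Sable Creek Township levy = $272,354.04 × 0.0012 = $326.824848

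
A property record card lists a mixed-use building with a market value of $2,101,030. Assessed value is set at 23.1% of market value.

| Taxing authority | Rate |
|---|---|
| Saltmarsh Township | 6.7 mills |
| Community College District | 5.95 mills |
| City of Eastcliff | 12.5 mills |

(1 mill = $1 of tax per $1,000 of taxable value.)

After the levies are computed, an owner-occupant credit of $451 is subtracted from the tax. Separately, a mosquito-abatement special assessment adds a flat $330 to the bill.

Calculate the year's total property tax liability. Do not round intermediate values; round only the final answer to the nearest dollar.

Assessed value = $2,101,030 × 0.231 = $485,337.93
Saltmarsh Township: $485,337.93 × 0.0067 = $3,251.764131
Community College District: $485,337.93 × 0.00595 = $2,887.7606835
City of Eastcliff: $485,337.93 × 0.0125 = $6,066.724125
Levies subtotal = $12,206.2489395
After credit = $12,206.2489395 − $451 = $11,755.2489395
Total = $11,755.2489395 + $330 = $12,085.2489395

$12,085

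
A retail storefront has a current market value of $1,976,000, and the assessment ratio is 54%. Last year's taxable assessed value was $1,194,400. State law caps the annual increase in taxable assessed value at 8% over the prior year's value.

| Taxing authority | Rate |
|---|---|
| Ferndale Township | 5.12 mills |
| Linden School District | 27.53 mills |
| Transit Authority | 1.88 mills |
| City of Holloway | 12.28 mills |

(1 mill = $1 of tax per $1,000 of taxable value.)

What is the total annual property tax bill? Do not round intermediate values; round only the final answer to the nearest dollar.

$49,948

Uncapped assessed value = $1,976,000 × 0.54 = $1,067,040
Cap limit = $1,194,400 × 1.08 = $1,289,952
Taxable assessed value = min($1,067,040, $1,289,952) = $1,067,040 (cap does not bind)
Ferndale Township: $1,067,040 × 0.00512 = $5,463.2448
Linden School District: $1,067,040 × 0.02753 = $29,375.6112
Transit Authority: $1,067,040 × 0.00188 = $2,006.0352
City of Holloway: $1,067,040 × 0.01228 = $13,103.2512
Total = $49,948.1424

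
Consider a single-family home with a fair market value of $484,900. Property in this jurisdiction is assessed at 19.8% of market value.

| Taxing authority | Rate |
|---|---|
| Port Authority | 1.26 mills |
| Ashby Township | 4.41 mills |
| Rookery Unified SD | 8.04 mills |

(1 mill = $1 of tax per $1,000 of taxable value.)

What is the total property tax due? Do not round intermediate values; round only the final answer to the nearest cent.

Assessed value = $484,900 × 0.198 = $96,010.2
Port Authority: $96,010.2 × 0.00126 = $120.972852
Ashby Township: $96,010.2 × 0.00441 = $423.404982
Rookery Unified SD: $96,010.2 × 0.00804 = $771.922008
Total = $120.972852 + $423.404982 + $771.922008 = $1,316.299842

$1,316.30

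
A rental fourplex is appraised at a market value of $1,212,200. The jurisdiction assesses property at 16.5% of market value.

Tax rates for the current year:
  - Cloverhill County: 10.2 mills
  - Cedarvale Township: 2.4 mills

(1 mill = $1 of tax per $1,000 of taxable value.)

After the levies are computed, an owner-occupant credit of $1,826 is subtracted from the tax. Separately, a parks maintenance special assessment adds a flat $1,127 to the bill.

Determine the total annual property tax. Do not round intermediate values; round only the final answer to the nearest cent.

Assessed value = $1,212,200 × 0.165 = $200,013
Cloverhill County: $200,013 × 0.0102 = $2,040.1326
Cedarvale Township: $200,013 × 0.0024 = $480.0312
Levies subtotal = $2,520.1638
After credit = $2,520.1638 − $1,826 = $694.1638
Total = $694.1638 + $1,127 = $1,821.1638

$1,821.16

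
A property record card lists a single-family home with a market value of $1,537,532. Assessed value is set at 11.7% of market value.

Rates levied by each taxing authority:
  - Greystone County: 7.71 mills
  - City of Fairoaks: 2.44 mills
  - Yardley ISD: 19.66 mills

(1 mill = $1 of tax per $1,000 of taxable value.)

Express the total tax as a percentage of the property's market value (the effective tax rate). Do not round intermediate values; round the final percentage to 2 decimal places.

Assessed value = $1,537,532 × 0.117 = $179,891.244
Greystone County: $179,891.244 × 0.00771 = $1,386.96149124
City of Fairoaks: $179,891.244 × 0.00244 = $438.93463536
Yardley ISD: $179,891.244 × 0.01966 = $3,536.66185704
Total tax = $5,362.55798364
Effective rate = $5,362.55798364 ÷ $1,537,532 = 0.35% of market value

0.35%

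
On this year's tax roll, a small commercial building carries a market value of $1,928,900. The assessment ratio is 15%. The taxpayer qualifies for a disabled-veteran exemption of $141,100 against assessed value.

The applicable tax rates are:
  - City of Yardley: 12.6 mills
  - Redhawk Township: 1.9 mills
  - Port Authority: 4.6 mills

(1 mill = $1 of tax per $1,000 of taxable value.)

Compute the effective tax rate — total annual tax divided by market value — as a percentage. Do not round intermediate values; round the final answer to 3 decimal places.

0.147%

Assessed value = $1,928,900 × 0.15 = $289,335
Taxable value = $289,335 − $141,100 = $148,235
City of Yardley: $148,235 × 0.0126 = $1,867.761
Redhawk Township: $148,235 × 0.0019 = $281.6465
Port Authority: $148,235 × 0.0046 = $681.881
Total tax = $2,831.2885
Effective rate = $2,831.2885 ÷ $1,928,900 = 0.147% of market value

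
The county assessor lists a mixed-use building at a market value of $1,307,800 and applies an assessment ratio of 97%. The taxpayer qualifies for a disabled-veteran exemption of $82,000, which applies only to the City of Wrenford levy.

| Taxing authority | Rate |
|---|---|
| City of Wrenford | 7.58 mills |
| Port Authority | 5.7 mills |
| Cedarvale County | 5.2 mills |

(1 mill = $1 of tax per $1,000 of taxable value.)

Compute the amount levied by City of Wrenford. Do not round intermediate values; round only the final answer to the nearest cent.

$8,994.17

Assessed value = $1,307,800 × 0.97 = $1,268,566
City of Wrenford taxable value = $1,268,566 − $82,000 = $1,186,566
City of Wrenford levy = $1,186,566 × 0.00758 = $8,994.17028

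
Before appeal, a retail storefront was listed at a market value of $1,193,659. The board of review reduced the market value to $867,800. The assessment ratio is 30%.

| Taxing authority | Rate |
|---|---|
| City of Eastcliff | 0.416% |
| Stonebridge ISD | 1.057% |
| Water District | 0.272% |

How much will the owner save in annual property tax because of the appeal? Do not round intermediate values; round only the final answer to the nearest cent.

$1,705.87

Old assessed value = $1,193,659 × 0.3 = $358,097.7
New assessed value = $867,800 × 0.3 = $260,340
Combined rate = 0.00416 + 0.01057 + 0.00272 = 0.01745
Old tax = $358,097.7 × 0.01745 = $6,248.804865
New tax = $260,340 × 0.01745 = $4,542.933
Reduction = $6,248.804865 − $4,542.933 = $1,705.871865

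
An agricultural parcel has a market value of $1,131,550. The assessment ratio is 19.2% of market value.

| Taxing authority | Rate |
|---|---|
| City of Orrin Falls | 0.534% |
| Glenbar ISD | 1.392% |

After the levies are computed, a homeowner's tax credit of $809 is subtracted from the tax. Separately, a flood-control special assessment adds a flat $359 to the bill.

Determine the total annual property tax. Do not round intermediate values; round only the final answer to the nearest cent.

Assessed value = $1,131,550 × 0.192 = $217,257.6
City of Orrin Falls: $217,257.6 × 0.00534 = $1,160.155584
Glenbar ISD: $217,257.6 × 0.01392 = $3,024.225792
Levies subtotal = $4,184.381376
After credit = $4,184.381376 − $809 = $3,375.381376
Total = $3,375.381376 + $359 = $3,734.381376

$3,734.38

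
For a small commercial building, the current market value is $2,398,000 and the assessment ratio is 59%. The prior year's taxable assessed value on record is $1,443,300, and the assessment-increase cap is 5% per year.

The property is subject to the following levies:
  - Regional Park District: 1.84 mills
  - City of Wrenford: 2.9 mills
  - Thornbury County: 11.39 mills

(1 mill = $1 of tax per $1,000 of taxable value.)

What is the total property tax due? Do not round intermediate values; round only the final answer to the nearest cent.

$22,821.05

Uncapped assessed value = $2,398,000 × 0.59 = $1,414,820
Cap limit = $1,443,300 × 1.05 = $1,515,465
Taxable assessed value = min($1,414,820, $1,515,465) = $1,414,820 (cap does not bind)
Regional Park District: $1,414,820 × 0.00184 = $2,603.2688
City of Wrenford: $1,414,820 × 0.0029 = $4,102.978
Thornbury County: $1,414,820 × 0.01139 = $16,114.7998
Total = $22,821.0466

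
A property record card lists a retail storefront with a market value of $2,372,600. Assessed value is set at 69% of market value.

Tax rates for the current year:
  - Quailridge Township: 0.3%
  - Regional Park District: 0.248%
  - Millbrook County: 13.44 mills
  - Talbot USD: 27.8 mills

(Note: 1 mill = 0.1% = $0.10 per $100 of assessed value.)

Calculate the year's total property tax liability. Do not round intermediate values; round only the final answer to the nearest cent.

Assessed value = $2,372,600 × 0.69 = $1,637,094
Quailridge Township: $1,637,094 × 0.003 = $4,911.282
Regional Park District: $1,637,094 × 0.00248 = $4,059.99312
Millbrook County: $1,637,094 × 0.01344 = $22,002.54336
Talbot USD: $1,637,094 × 0.0278 = $45,511.2132
Total = $76,485.03168

$76,485.03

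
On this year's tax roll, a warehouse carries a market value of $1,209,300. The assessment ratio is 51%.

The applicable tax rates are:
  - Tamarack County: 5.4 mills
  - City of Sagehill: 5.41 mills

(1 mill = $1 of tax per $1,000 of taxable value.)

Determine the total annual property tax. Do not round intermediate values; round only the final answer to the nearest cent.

Assessed value = $1,209,300 × 0.51 = $616,743
Tamarack County: $616,743 × 0.0054 = $3,330.4122
City of Sagehill: $616,743 × 0.00541 = $3,336.57963
Total = $3,330.4122 + $3,336.57963 = $6,666.99183

$6,666.99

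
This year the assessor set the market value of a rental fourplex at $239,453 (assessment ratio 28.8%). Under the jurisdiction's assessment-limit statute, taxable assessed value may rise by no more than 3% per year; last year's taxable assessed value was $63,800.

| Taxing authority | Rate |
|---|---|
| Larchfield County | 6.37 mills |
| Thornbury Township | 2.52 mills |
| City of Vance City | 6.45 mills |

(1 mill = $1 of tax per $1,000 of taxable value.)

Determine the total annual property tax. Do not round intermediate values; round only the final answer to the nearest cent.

$1,008.05

Uncapped assessed value = $239,453 × 0.288 = $68,962.464
Cap limit = $63,800 × 1.03 = $65,714
Taxable assessed value = min($68,962.464, $65,714) = $65,714 (cap binds)
Larchfield County: $65,714 × 0.00637 = $418.59818
Thornbury Township: $65,714 × 0.00252 = $165.59928
City of Vance City: $65,714 × 0.00645 = $423.8553
Total = $1,008.05276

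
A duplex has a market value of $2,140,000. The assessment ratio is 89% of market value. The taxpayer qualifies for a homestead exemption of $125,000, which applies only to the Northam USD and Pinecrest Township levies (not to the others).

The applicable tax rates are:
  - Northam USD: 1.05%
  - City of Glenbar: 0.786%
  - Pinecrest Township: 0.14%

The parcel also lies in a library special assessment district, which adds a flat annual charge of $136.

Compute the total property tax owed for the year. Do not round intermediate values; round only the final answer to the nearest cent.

Assessed value = $2,140,000 × 0.89 = $1,904,600
Northam USD: ($1,904,600 − $125,000) × 0.0105 = $1,779,600 × 0.0105 = $18,685.8
City of Glenbar: $1,904,600 × 0.00786 = $14,970.156
Pinecrest Township: ($1,904,600 − $125,000) × 0.0014 = $1,779,600 × 0.0014 = $2,491.44
Levies subtotal = $36,147.396
Total = $36,147.396 + $136 = $36,283.396

$36,283.40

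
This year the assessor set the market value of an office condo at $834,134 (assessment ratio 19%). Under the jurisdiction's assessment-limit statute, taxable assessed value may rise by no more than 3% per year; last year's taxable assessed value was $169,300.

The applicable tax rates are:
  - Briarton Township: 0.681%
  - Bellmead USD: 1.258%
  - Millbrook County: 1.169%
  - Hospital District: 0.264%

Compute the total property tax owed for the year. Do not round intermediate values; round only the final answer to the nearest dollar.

$5,344

Uncapped assessed value = $834,134 × 0.19 = $158,485.46
Cap limit = $169,300 × 1.03 = $174,379
Taxable assessed value = min($158,485.46, $174,379) = $158,485.46 (cap does not bind)
Briarton Township: $158,485.46 × 0.00681 = $1,079.2859826
Bellmead USD: $158,485.46 × 0.01258 = $1,993.7470868
Millbrook County: $158,485.46 × 0.01169 = $1,852.6950274
Hospital District: $158,485.46 × 0.00264 = $418.4016144
Total = $5,344.1297112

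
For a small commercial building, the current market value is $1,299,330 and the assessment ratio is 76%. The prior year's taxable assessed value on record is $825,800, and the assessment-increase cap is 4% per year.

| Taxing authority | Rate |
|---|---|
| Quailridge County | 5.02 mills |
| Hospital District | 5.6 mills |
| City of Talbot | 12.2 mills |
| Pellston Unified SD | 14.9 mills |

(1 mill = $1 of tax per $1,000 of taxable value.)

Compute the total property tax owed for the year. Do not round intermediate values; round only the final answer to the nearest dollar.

Uncapped assessed value = $1,299,330 × 0.76 = $987,490.8
Cap limit = $825,800 × 1.04 = $858,832
Taxable assessed value = min($987,490.8, $858,832) = $858,832 (cap binds)
Quailridge County: $858,832 × 0.00502 = $4,311.33664
Hospital District: $858,832 × 0.0056 = $4,809.4592
City of Talbot: $858,832 × 0.0122 = $10,477.7504
Pellston Unified SD: $858,832 × 0.0149 = $12,796.5968
Total = $32,395.14304

$32,395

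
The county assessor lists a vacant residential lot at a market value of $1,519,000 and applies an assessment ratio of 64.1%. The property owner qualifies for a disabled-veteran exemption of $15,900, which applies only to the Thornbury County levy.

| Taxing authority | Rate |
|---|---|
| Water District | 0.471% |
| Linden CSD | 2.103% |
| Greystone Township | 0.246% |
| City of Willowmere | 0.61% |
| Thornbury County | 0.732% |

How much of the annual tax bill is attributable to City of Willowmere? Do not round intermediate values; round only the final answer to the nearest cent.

$5,939.44

Assessed value = $1,519,000 × 0.641 = $973,679
City of Willowmere taxable value = $973,679 (exemption does not apply)
City of Willowmere levy = $973,679 × 0.0061 = $5,939.4419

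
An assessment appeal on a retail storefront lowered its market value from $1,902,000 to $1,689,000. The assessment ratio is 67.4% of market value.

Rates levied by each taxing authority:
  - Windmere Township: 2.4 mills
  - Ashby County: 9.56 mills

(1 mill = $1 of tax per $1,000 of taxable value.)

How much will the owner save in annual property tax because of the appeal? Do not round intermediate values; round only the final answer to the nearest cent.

$1,717.00

Old assessed value = $1,902,000 × 0.674 = $1,281,948
New assessed value = $1,689,000 × 0.674 = $1,138,386
Combined rate = 0.0024 + 0.00956 = 0.01196
Old tax = $1,281,948 × 0.01196 = $15,332.09808
New tax = $1,138,386 × 0.01196 = $13,615.09656
Reduction = $15,332.09808 − $13,615.09656 = $1,717.00152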